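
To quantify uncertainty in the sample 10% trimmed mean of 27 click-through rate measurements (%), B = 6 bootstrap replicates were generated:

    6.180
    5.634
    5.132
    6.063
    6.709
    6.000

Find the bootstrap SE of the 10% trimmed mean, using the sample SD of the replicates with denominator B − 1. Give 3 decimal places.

Bootstrap SE is the standard deviation of the 6 replicate 10% trimmed means.
Mean of replicates: (6.180 + 5.634 + 5.132 + 6.063 + 6.709 + 6.000) / 6 = 35.7180 / 6 = 5.9530
Sum of squared deviations: (+0.2270)² + (−0.3190)² + (−0.8210)² + (+0.1100)² + (+0.7560)² + (+0.0470)² = 1.4132
Variance = 1.4132 / 5 = 0.2826
SE* = √0.2826

SE* = 0.532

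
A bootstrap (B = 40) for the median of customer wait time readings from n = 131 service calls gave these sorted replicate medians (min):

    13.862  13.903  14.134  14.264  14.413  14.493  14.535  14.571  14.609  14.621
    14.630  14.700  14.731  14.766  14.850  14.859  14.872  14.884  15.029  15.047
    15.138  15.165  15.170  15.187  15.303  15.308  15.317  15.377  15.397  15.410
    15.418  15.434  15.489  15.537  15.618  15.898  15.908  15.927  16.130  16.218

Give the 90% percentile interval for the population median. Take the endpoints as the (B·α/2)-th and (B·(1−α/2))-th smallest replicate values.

(13.903, 15.927)

α = 0.10; lower rank = 40 × 0.050 = 2; upper rank = 40 × 0.950 = 38.
The 2nd smallest replicate is 13.903; the 38th is 15.927.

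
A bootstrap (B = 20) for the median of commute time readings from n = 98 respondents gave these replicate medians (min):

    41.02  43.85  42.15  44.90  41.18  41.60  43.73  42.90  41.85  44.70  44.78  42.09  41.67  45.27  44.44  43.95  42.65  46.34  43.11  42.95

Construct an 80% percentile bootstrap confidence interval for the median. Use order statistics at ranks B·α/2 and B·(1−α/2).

Sorted replicates: 41.02, 41.18, 41.60, 41.67, 41.85, 42.09, 42.15, 42.65, 42.90, 42.95, 43.11, 43.73, 43.85, 43.95, 44.44, 44.70, 44.78, 44.90, 45.27, 46.34
α = 0.20; lower rank = 20 × 0.100 = 2; upper rank = 20 × 0.900 = 18.
The 2nd smallest replicate is 41.18; the 18th is 44.90.

(41.18, 44.90)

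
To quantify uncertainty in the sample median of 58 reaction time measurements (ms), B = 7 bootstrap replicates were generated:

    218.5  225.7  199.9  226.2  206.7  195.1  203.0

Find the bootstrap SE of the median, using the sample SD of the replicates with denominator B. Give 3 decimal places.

SE* = 11.719

Bootstrap SE is the standard deviation of the 7 replicate medians.
Mean of replicates: (218.5 + 225.7 + 199.9 + 226.2 + 206.7 + 195.1 + 203.0) / 7 = 1475.1000 / 7 = 210.7286
Sum of squared deviations: (+7.7714)² + (+14.9714)² + (−10.8286)² + (+15.4714)² + (−4.0286)² + (−15.6286)² + (−7.7286)² = 961.3743
Variance = 961.3743 / 7 = 137.3392
SE* = √137.3392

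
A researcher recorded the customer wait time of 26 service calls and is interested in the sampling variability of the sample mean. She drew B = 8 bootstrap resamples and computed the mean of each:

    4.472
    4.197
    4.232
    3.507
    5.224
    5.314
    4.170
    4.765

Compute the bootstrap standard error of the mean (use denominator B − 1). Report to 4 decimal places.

SE* = 0.5994

Bootstrap SE is the standard deviation of the 8 replicate means.
Mean of replicates: (4.472 + 4.197 + 4.232 + 3.507 + 5.224 + 5.314 + 4.170 + 4.765) / 8 = 35.88100 / 8 = 4.48513
Sum of squared deviations: (−0.01312)² + (−0.28812)² + (−0.25312)² + (−0.97812)² + (+0.73888)² + (+0.82888)² + (−0.31513)² + (+0.27987)² = 2.51459
Variance = 2.51459 / 7 = 0.35923
SE* = √0.35923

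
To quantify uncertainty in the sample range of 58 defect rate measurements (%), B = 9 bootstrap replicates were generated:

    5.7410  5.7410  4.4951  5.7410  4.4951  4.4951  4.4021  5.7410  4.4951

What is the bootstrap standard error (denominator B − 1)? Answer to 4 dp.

Bootstrap SE is the standard deviation of the 9 replicate ranges.
Mean of replicates: (5.7410 + 5.7410 + 4.4951 + 5.7410 + 4.4951 + 4.4951 + 4.4021 + 5.7410 + 4.4951) / 9 = 45.34650 / 9 = 5.03850
Sum of squared deviations: (+0.70250)² + (+0.70250)² + (−0.54340)² + (+0.70250)² + (−0.54340)² + (−0.54340)² + (−0.63640)² + (+0.70250)² + (−0.54340)² = 3.56016
Variance = 3.56016 / 8 = 0.44502
SE* = √0.44502

SE* = 0.6671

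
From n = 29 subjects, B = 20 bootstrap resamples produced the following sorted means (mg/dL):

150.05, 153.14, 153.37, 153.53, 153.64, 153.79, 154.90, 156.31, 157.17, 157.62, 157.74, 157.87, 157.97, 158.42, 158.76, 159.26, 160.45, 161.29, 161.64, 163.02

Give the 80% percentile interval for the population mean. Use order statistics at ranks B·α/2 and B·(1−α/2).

(153.14, 161.29)

α = 0.20; lower rank = 20 × 0.100 = 2; upper rank = 20 × 0.900 = 18.
The 2nd smallest replicate is 153.14; the 18th is 161.29.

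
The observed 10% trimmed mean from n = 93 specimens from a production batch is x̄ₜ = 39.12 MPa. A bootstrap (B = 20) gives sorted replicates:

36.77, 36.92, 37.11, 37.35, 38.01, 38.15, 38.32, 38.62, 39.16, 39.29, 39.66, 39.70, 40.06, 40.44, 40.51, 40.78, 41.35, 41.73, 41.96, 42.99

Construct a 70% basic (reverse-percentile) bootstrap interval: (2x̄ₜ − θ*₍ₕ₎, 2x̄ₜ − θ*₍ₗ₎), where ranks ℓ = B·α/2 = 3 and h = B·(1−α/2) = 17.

(36.89, 41.13)

Percentile endpoints at ranks 3 and 17: θ*₍3₎ = 37.11, θ*₍17₎ = 41.35.
Basic interval reflects these around x̄ₜ:
  lower = 2 × 39.12 − 41.35 = 36.89
  upper = 2 × 39.12 − 37.11 = 41.13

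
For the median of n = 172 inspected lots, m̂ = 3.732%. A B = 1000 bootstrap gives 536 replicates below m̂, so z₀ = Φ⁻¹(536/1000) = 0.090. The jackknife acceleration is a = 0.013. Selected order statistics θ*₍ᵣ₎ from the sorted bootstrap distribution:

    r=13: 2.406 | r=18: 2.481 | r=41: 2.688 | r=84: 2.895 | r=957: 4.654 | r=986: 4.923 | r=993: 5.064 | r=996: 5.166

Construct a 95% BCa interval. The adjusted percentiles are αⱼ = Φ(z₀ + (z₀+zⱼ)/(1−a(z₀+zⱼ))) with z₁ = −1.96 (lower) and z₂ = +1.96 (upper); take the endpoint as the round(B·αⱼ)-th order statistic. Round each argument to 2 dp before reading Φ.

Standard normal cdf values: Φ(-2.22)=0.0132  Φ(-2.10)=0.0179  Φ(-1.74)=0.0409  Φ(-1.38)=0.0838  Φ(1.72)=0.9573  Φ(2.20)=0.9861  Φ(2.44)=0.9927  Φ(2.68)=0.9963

(2.688, 4.923)

Lower: z₀ + z₁ = 0.090 + (-1.960) = -1.870; 1 − a(z₀+z₁) = 1 − (0.013)(-1.870) = 1.0243; argument = 0.090 + (-1.870)/1.0243 = -1.7356 → -1.74.
α₁ = Φ(-1.74) = 0.0409; rank = round(1000 × 0.0409) = 41; θ*₍41₎ = 2.688.
Upper: z₀ + z₂ = 2.050; 1 − a(z₀+z₂) = 0.9734; argument = 2.1961 → 2.20; α₂ = 0.9861; rank = 986; θ*₍986₎ = 4.923.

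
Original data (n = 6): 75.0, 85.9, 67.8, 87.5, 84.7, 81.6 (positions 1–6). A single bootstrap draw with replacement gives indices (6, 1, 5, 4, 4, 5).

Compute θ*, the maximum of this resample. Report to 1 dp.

Resample values: 81.6, 75.0, 84.7, 87.5, 87.5, 84.7.
Maximum = 87.5

θ* = 87.5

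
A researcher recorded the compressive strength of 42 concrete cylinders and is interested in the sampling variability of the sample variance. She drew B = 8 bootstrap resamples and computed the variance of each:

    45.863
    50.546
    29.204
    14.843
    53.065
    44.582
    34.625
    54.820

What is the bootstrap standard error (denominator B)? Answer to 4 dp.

SE* = 12.8846

Bootstrap SE is the standard deviation of the 8 replicate variances.
Mean of replicates: (45.863 + 50.546 + 29.204 + 14.843 + 53.065 + 44.582 + 34.625 + 54.820) / 8 = 327.54800 / 8 = 40.94350
Sum of squared deviations: (+4.91950)² + (+9.60250)² + (−11.73950)² + (−26.10050)² + (+12.12150)² + (+3.63850)² + (−6.31850)² + (+13.87650)² = 1328.11159
Variance = 1328.11159 / 8 = 166.01395
SE* = √166.01395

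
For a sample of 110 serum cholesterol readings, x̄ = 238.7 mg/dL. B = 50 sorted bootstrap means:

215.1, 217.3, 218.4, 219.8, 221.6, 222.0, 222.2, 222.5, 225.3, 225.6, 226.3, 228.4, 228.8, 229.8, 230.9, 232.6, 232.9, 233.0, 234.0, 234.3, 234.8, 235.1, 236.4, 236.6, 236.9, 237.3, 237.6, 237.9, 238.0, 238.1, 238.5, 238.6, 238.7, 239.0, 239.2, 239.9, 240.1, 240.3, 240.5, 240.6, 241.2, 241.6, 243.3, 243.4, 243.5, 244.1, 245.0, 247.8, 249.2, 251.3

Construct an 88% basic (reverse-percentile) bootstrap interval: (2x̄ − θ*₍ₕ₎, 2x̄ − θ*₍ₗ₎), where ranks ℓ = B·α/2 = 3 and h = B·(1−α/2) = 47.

Percentile endpoints at ranks 3 and 47: θ*₍3₎ = 218.4, θ*₍47₎ = 245.0.
Basic interval reflects these around x̄:
  lower = 2 × 238.7 − 245.0 = 232.4
  upper = 2 × 238.7 − 218.4 = 259.0

(232.4, 259.0)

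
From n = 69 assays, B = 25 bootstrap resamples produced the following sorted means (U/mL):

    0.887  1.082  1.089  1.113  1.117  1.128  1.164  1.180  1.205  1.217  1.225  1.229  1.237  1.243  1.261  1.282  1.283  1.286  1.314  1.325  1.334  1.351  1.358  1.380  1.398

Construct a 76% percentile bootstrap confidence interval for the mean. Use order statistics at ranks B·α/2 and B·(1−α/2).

α = 0.24; lower rank = 25 × 0.120 = 3; upper rank = 25 × 0.880 = 22.
The 3rd smallest replicate is 1.089; the 22nd is 1.351.

(1.089, 1.351)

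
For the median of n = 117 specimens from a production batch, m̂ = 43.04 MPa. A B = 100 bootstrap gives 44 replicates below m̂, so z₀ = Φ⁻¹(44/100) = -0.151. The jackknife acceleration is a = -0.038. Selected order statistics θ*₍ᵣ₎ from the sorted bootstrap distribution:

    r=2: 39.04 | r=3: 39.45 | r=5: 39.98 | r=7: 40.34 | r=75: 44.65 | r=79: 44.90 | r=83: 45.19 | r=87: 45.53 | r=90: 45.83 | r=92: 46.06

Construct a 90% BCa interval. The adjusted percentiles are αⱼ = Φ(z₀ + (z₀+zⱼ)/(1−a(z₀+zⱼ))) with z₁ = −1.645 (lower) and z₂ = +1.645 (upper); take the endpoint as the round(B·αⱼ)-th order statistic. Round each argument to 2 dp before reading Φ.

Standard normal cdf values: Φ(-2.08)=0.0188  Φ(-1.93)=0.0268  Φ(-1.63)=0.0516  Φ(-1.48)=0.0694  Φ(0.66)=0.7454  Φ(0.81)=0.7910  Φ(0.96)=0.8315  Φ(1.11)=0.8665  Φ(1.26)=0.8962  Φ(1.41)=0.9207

(39.04, 45.83)

Lower: z₀ + z₁ = -0.151 + (-1.645) = -1.796; 1 − a(z₀+z₁) = 1 − (-0.038)(-1.796) = 0.9318; argument = -0.151 + (-1.796)/0.9318 = -2.0786 → -2.08.
α₁ = Φ(-2.08) = 0.0188; rank = round(100 × 0.0188) = 2; θ*₍2₎ = 39.04.
Upper: z₀ + z₂ = 1.494; 1 − a(z₀+z₂) = 1.0568; argument = 1.2627 → 1.26; α₂ = 0.8962; rank = 90; θ*₍90₎ = 45.83.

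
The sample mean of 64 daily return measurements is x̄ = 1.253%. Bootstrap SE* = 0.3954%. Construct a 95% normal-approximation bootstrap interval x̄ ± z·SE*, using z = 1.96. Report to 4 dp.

Margin = 1.96 × 0.3954 = 0.77498
Interval: 1.253 ± 0.77498

(0.4780, 2.0280)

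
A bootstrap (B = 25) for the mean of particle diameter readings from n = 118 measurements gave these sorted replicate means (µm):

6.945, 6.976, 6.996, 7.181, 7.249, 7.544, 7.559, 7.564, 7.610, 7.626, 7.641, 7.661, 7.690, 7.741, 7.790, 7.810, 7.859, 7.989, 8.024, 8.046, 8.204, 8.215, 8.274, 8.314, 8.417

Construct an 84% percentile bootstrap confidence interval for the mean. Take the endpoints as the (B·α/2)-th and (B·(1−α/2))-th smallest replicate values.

(6.976, 8.274)

α = 0.16; lower rank = 25 × 0.080 = 2; upper rank = 25 × 0.920 = 23.
The 2nd smallest replicate is 6.976; the 23rd is 8.274.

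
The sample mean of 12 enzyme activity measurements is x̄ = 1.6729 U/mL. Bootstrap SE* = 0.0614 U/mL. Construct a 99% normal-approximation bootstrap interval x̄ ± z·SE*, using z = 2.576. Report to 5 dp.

(1.51473, 1.83107)

Margin = 2.576 × 0.0614 = 0.158166
Interval: 1.6729 ± 0.158166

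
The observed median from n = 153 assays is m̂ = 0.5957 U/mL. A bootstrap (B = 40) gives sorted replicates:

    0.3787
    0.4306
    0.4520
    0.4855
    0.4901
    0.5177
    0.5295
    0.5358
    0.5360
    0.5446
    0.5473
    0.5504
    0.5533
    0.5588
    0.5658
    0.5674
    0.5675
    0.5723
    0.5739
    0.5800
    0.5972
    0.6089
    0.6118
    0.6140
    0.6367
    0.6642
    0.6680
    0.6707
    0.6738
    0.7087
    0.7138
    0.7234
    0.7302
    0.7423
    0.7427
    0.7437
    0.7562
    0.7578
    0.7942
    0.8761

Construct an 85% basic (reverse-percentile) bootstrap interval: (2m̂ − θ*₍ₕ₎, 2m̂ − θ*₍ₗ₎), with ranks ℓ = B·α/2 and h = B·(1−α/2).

(0.4352, 0.7394)

Percentile endpoints at ranks 3 and 37: θ*₍3₎ = 0.4520, θ*₍37₎ = 0.7562.
Basic interval reflects these around m̂:
  lower = 2 × 0.5957 − 0.7562 = 0.4352
  upper = 2 × 0.5957 − 0.4520 = 0.7394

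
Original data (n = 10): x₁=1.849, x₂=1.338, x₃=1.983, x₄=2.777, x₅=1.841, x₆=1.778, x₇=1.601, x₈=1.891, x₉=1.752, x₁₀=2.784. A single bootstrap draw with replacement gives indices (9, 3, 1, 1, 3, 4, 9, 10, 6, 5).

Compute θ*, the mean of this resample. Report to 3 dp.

θ* = 2.035

Resample values: 1.752, 1.983, 1.849, 1.849, 1.983, 2.777, 1.752, 2.784, 1.778, 1.841.
Mean = (1.752 + 1.983 + 1.849 + 1.849 + 1.983 + 2.777 + 1.752 + 2.784 + 1.778 + 1.841) / 10 = 20.3480 / 10 = 2.035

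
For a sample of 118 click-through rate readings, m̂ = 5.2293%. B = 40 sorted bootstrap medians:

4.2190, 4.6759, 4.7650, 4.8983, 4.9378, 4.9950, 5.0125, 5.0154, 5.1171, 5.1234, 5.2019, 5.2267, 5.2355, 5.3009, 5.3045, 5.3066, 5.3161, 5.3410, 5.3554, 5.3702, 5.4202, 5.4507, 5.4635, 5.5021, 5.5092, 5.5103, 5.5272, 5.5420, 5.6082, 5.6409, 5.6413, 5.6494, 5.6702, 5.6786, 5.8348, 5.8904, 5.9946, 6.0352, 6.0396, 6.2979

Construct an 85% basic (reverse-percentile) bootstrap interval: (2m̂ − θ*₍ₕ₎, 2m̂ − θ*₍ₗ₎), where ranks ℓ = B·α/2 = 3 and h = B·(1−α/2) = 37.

Percentile endpoints at ranks 3 and 37: θ*₍3₎ = 4.7650, θ*₍37₎ = 5.9946.
Basic interval reflects these around m̂:
  lower = 2 × 5.2293 − 5.9946 = 4.4640
  upper = 2 × 5.2293 − 4.7650 = 5.6936

(4.4640, 5.6936)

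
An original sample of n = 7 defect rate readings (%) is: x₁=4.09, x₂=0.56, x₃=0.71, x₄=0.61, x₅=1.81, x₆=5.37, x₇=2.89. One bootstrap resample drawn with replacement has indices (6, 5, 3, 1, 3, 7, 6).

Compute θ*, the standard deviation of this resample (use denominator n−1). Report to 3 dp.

Resample values: 5.37, 1.81, 0.71, 4.09, 0.71, 2.89, 5.37.
Mean = 2.9929; sum of squared deviations = 24.3379
s² = 24.3379 / 6 = 4.0563
s = √4.0563 = 2.014

θ* = 2.014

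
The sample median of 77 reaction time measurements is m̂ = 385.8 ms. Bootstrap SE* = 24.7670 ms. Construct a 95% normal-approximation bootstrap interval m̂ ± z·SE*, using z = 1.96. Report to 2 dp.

Margin = 1.96 × 24.7670 = 48.543
Interval: 385.8 ± 48.543

(337.26, 434.34)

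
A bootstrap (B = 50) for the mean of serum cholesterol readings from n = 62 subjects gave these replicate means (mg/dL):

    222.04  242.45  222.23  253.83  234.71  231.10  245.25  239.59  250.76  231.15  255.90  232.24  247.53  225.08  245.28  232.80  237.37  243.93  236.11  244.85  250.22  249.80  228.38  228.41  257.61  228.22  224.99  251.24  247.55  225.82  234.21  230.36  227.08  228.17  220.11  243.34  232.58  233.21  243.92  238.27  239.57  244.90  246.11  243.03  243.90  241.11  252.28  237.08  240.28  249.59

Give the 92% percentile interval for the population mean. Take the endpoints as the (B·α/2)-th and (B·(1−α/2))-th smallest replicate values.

(222.04, 253.83)

Sorted replicates: 220.11, 222.04, 222.23, 224.99, 225.08, 225.82, 227.08, 228.17, 228.22, 228.38, 228.41, 230.36, 231.10, 231.15, 232.24, 232.58, 232.80, 233.21, 234.21, 234.71, 236.11, 237.08, 237.37, 238.27, 239.57, 239.59, 240.28, 241.11, 242.45, 243.03, 243.34, 243.90, 243.92, 243.93, 244.85, 244.90, 245.25, 245.28, 246.11, 247.53, 247.55, 249.59, 249.80, 250.22, 250.76, 251.24, 252.28, 253.83, 255.90, 257.61
α = 0.08; lower rank = 50 × 0.040 = 2; upper rank = 50 × 0.960 = 48.
The 2nd smallest replicate is 222.04; the 48th is 253.83.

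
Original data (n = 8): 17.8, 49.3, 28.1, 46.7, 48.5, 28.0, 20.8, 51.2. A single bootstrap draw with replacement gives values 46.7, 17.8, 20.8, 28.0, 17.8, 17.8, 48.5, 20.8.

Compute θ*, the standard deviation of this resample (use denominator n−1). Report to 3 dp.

Mean = 27.2750; sum of squared deviations = 1181.5350
s² = 1181.5350 / 7 = 168.7907
s = √168.7907 = 12.992

θ* = 12.992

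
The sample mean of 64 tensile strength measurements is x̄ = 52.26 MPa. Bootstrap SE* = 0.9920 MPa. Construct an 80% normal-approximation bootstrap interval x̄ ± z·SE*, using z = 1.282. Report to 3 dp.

(50.988, 53.532)

Margin = 1.282 × 0.9920 = 1.2717
Interval: 52.26 ± 1.2717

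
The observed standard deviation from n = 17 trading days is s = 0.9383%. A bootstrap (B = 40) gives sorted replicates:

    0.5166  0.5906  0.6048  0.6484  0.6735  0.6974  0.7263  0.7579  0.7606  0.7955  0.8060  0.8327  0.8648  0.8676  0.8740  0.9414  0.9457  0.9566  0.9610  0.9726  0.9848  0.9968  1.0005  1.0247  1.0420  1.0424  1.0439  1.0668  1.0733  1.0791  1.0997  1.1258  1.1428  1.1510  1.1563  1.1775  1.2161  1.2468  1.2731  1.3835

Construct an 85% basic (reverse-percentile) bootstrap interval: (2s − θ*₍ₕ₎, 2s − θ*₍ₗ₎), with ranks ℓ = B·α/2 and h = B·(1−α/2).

(0.6605, 1.2718)

Percentile endpoints at ranks 3 and 37: θ*₍3₎ = 0.6048, θ*₍37₎ = 1.2161.
Basic interval reflects these around s:
  lower = 2 × 0.9383 − 1.2161 = 0.6605
  upper = 2 × 0.9383 − 0.6048 = 1.2718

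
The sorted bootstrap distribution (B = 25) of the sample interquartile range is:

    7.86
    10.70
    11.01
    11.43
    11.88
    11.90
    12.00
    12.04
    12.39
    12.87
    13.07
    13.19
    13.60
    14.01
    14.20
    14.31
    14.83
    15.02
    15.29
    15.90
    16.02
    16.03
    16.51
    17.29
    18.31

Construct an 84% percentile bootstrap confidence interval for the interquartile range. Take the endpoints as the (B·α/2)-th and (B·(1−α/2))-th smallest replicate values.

α = 0.16; lower rank = 25 × 0.080 = 2; upper rank = 25 × 0.920 = 23.
The 2nd smallest replicate is 10.70; the 23rd is 16.51.

(10.70, 16.51)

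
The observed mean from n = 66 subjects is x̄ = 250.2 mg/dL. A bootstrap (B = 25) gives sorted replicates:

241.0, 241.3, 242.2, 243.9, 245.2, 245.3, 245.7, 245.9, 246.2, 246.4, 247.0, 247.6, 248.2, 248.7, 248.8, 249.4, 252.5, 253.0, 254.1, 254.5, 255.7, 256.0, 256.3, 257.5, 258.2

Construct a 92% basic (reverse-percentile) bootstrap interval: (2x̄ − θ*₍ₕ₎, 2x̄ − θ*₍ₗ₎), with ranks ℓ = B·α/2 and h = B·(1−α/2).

(242.9, 259.4)

Percentile endpoints at ranks 1 and 24: θ*₍1₎ = 241.0, θ*₍24₎ = 257.5.
Basic interval reflects these around x̄:
  lower = 2 × 250.2 − 257.5 = 242.9
  upper = 2 × 250.2 − 241.0 = 259.4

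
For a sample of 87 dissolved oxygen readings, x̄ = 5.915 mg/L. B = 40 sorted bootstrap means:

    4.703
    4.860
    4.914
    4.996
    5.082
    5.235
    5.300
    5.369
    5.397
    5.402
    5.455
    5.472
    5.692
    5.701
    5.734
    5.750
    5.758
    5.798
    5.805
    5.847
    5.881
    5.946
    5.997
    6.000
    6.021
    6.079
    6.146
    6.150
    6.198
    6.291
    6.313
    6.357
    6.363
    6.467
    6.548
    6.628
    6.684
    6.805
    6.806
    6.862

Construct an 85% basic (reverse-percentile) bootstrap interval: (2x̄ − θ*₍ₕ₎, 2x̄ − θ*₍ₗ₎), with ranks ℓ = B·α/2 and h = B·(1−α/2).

Percentile endpoints at ranks 3 and 37: θ*₍3₎ = 4.914, θ*₍37₎ = 6.684.
Basic interval reflects these around x̄:
  lower = 2 × 5.915 − 6.684 = 5.146
  upper = 2 × 5.915 − 4.914 = 6.916

(5.146, 6.916)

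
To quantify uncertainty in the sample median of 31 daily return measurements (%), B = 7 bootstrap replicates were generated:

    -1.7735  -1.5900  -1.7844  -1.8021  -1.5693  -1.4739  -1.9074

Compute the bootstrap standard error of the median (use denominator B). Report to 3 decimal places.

Bootstrap SE is the standard deviation of the 7 replicate medians.
Mean of replicates: ((-1.7735) + (-1.5900) + (-1.7844) + (-1.8021) + (-1.5693) + (-1.4739) + (-1.9074)) / 7 = -11.90060 / 7 = -1.70009
Sum of squared deviations: (−0.07341)² + (+0.11009)² + (−0.08431)² + (−0.10201)² + (+0.13079)² + (+0.22619)² + (−0.20731)² = 0.14627
Variance = 0.14627 / 7 = 0.02090
SE* = √0.02090

SE* = 0.145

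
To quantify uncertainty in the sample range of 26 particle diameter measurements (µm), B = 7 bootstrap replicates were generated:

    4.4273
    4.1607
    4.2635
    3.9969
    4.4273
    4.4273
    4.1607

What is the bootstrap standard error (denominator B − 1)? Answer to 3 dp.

SE* = 0.170

Bootstrap SE is the standard deviation of the 7 replicate ranges.
Mean of replicates: (4.4273 + 4.1607 + 4.2635 + 3.9969 + 4.4273 + 4.4273 + 4.1607) / 7 = 29.86370 / 7 = 4.26624
Sum of squared deviations: (+0.16106)² + (−0.10554)² + (−0.00274)² + (−0.26934)² + (+0.16106)² + (+0.16106)² + (−0.10554)² = 0.17265
Variance = 0.17265 / 6 = 0.02877
SE* = √0.02877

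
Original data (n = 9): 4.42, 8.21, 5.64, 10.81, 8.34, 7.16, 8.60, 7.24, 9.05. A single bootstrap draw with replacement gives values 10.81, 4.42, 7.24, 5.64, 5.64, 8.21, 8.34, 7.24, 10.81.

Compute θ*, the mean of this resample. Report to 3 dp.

Mean = (10.81 + 4.42 + 7.24 + 5.64 + 5.64 + 8.21 + 8.34 + 7.24 + 10.81) / 9 = 68.350 / 9 = 7.594

θ* = 7.594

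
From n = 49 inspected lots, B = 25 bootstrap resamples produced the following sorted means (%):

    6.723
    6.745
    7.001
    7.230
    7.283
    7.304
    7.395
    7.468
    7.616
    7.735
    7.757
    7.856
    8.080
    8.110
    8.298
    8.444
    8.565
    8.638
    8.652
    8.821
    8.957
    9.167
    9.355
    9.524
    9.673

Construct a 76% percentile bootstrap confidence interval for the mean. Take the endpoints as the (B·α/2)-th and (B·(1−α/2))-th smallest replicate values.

(7.001, 9.167)

α = 0.24; lower rank = 25 × 0.120 = 3; upper rank = 25 × 0.880 = 22.
The 3rd smallest replicate is 7.001; the 22nd is 9.167.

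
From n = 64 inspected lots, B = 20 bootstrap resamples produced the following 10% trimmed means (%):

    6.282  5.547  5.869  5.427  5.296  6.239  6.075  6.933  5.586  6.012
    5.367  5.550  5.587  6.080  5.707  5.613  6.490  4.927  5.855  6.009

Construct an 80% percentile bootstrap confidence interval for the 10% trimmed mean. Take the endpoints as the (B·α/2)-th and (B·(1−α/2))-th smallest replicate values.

(5.296, 6.282)

Sorted replicates: 4.927, 5.296, 5.367, 5.427, 5.547, 5.550, 5.586, 5.587, 5.613, 5.707, 5.855, 5.869, 6.009, 6.012, 6.075, 6.080, 6.239, 6.282, 6.490, 6.933
α = 0.20; lower rank = 20 × 0.100 = 2; upper rank = 20 × 0.900 = 18.
The 2nd smallest replicate is 5.296; the 18th is 6.282.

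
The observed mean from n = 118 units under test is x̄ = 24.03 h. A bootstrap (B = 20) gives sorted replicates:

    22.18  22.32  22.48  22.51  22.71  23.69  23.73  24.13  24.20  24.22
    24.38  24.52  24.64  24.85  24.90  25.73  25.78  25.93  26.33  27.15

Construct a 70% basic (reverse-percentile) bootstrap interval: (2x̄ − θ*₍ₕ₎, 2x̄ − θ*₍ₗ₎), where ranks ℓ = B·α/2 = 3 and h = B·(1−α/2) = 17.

(22.28, 25.58)

Percentile endpoints at ranks 3 and 17: θ*₍3₎ = 22.48, θ*₍17₎ = 25.78.
Basic interval reflects these around x̄:
  lower = 2 × 24.03 − 25.78 = 22.28
  upper = 2 × 24.03 − 22.48 = 25.58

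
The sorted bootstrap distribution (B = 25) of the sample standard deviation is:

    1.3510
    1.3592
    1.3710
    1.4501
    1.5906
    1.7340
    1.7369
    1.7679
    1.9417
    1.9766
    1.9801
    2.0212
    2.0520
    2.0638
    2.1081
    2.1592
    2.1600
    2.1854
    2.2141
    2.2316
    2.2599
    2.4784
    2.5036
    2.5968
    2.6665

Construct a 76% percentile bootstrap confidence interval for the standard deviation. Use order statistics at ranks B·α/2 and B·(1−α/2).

α = 0.24; lower rank = 25 × 0.120 = 3; upper rank = 25 × 0.880 = 22.
The 3rd smallest replicate is 1.3710; the 22nd is 2.4784.

(1.3710, 2.4784)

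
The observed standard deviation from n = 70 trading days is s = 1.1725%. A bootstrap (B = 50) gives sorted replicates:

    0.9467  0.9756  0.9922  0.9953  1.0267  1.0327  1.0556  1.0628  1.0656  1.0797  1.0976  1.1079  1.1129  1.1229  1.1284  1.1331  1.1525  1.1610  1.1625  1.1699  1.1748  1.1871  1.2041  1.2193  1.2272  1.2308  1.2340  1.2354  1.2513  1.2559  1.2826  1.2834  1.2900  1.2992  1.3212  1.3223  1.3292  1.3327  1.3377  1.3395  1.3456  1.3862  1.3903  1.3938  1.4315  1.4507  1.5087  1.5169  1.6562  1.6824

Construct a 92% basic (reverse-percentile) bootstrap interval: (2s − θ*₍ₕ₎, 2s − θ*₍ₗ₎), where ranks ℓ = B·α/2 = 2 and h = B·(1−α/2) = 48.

Percentile endpoints at ranks 2 and 48: θ*₍2₎ = 0.9756, θ*₍48₎ = 1.5169.
Basic interval reflects these around s:
  lower = 2 × 1.1725 − 1.5169 = 0.8281
  upper = 2 × 1.1725 − 0.9756 = 1.3694

(0.8281, 1.3694)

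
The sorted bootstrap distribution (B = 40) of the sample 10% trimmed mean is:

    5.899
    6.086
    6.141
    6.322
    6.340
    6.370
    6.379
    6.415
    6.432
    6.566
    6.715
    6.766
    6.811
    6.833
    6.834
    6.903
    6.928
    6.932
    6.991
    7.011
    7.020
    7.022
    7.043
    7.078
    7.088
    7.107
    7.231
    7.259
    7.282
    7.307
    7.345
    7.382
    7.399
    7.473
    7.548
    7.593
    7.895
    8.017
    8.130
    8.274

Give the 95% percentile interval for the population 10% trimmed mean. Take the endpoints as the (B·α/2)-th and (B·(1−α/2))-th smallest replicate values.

α = 0.05; lower rank = 40 × 0.025 = 1; upper rank = 40 × 0.975 = 39.
The 1st smallest replicate is 5.899; the 39th is 8.130.

(5.899, 8.130)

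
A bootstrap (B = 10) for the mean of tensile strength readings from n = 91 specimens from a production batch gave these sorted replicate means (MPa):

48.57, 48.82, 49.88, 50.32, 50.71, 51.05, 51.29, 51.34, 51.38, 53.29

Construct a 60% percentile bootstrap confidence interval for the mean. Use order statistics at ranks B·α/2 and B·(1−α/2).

(48.82, 51.34)

α = 0.40; lower rank = 10 × 0.200 = 2; upper rank = 10 × 0.800 = 8.
The 2nd smallest replicate is 48.82; the 8th is 51.34.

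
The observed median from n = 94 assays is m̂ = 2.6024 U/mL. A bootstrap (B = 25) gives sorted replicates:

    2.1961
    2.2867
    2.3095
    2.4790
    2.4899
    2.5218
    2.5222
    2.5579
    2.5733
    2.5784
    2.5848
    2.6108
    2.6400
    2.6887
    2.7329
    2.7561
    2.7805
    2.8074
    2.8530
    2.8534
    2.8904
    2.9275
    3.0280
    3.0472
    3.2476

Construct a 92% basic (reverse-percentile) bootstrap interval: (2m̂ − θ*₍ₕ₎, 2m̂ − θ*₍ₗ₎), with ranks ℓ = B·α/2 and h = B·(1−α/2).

(2.1576, 3.0087)

Percentile endpoints at ranks 1 and 24: θ*₍1₎ = 2.1961, θ*₍24₎ = 3.0472.
Basic interval reflects these around m̂:
  lower = 2 × 2.6024 − 3.0472 = 2.1576
  upper = 2 × 2.6024 − 2.1961 = 3.0087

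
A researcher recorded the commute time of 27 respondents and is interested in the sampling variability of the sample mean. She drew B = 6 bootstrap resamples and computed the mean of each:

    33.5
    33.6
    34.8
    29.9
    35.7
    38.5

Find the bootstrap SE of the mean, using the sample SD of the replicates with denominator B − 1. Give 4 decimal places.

SE* = 2.8402

Bootstrap SE is the standard deviation of the 6 replicate means.
Mean of replicates: (33.5 + 33.6 + 34.8 + 29.9 + 35.7 + 38.5) / 6 = 206.00000 / 6 = 34.33333
Sum of squared deviations: (−0.83333)² + (−0.73333)² + (+0.46667)² + (−4.43333)² + (+1.36667)² + (+4.16667)² = 40.33333
Variance = 40.33333 / 5 = 8.06667
SE* = √8.06667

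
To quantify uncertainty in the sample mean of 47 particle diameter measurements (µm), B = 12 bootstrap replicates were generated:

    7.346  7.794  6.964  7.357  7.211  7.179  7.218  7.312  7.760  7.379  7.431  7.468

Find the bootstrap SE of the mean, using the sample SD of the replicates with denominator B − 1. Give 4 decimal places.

SE* = 0.2334

Bootstrap SE is the standard deviation of the 12 replicate means.
Mean of replicates: (7.346 + 7.794 + 6.964 + 7.357 + 7.211 + 7.179 + 7.218 + 7.312 + 7.760 + 7.379 + 7.431 + 7.468) / 12 = 88.41900 / 12 = 7.36825
Sum of squared deviations: (−0.02225)² + (+0.42575)² + (−0.40425)² + (−0.01125)² + (−0.15725)² + (−0.18925)² + (−0.15025)² + (−0.05625)² + (+0.39175)² + (+0.01075)² + (+0.06275)² + (+0.09975)² = 0.59906
Variance = 0.59906 / 11 = 0.05446
SE* = √0.05446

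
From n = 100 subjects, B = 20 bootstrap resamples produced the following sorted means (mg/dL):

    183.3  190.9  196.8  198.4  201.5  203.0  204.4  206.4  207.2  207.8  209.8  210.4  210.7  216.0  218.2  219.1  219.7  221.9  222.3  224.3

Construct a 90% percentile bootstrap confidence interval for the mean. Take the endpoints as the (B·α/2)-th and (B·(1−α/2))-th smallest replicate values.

α = 0.10; lower rank = 20 × 0.050 = 1; upper rank = 20 × 0.950 = 19.
The 1st smallest replicate is 183.3; the 19th is 222.3.

(183.3, 222.3)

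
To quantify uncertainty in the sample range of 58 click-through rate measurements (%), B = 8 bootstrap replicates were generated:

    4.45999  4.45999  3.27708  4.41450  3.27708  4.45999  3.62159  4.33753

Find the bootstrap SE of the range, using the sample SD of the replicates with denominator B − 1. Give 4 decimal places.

SE* = 0.5473

Bootstrap SE is the standard deviation of the 8 replicate ranges.
Mean of replicates: (4.45999 + 4.45999 + 3.27708 + 4.41450 + 3.27708 + 4.45999 + 3.62159 + 4.33753) / 8 = 32.307750 / 8 = 4.038469
Sum of squared deviations: (+0.421521)² + (+0.421521)² + (−0.761389)² + (+0.376031)² + (−0.761389)² + (+0.421521)² + (−0.416879)² + (+0.299061)² = 2.097091
Variance = 2.097091 / 7 = 0.299584
SE* = √0.299584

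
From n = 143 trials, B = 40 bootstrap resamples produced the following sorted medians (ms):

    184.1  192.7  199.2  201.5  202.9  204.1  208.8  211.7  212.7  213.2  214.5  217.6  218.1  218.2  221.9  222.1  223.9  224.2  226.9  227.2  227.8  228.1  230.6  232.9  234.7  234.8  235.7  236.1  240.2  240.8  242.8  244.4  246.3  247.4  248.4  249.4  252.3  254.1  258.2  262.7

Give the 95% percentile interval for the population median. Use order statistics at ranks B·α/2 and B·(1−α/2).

(184.1, 258.2)

α = 0.05; lower rank = 40 × 0.025 = 1; upper rank = 40 × 0.975 = 39.
The 1st smallest replicate is 184.1; the 39th is 258.2.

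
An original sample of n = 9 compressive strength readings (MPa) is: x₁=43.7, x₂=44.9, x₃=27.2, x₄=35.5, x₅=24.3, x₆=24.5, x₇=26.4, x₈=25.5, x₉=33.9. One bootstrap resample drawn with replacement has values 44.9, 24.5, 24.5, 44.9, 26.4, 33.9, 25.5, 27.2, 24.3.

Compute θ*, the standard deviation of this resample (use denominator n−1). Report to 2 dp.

θ* = 8.58

Mean = 30.6778; sum of squared deviations = 589.1356
s² = 589.1356 / 8 = 73.6419
s = √73.6419 = 8.58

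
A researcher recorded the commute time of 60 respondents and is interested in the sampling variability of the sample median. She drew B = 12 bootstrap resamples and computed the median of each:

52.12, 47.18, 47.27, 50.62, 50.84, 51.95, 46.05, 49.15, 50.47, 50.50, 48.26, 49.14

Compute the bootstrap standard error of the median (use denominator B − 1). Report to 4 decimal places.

SE* = 1.9514

Bootstrap SE is the standard deviation of the 12 replicate medians.
Mean of replicates: (52.12 + 47.18 + 47.27 + 50.62 + 50.84 + 51.95 + 46.05 + 49.15 + 50.47 + 50.50 + 48.26 + 49.14) / 12 = 593.55000 / 12 = 49.46250
Sum of squared deviations: (+2.65750)² + (−2.28250)² + (−2.19250)² + (+1.15750)² + (+1.37750)² + (+2.48750)² + (−3.41250)² + (−0.31250)² + (+1.00750)² + (+1.03750)² + (−1.20250)² + (−0.32250)² = 41.88843
Variance = 41.88843 / 11 = 3.80804
SE* = √3.80804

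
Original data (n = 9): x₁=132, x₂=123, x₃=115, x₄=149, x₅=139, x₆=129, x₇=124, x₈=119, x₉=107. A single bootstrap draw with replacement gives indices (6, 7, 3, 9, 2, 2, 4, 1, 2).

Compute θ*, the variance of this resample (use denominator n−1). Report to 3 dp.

θ* = 134.750

Resample values: 129, 124, 115, 107, 123, 123, 149, 132, 123.
Mean = 125.0000; sum of squared deviations = 1078.0000
s² = 1078.0000 / 8 = 134.7500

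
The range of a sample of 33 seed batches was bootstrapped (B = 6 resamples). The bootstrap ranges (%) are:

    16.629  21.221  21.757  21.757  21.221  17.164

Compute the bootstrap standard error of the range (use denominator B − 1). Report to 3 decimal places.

SE* = 2.390

Bootstrap SE is the standard deviation of the 6 replicate ranges.
Mean of replicates: (16.629 + 21.221 + 21.757 + 21.757 + 21.221 + 17.164) / 6 = 119.7490 / 6 = 19.9582
Sum of squared deviations: (−3.3292)² + (+1.2628)² + (+1.7988)² + (+1.7988)² + (+1.2628)² + (−2.7942)² = 28.5518
Variance = 28.5518 / 5 = 5.7104
SE* = √5.7104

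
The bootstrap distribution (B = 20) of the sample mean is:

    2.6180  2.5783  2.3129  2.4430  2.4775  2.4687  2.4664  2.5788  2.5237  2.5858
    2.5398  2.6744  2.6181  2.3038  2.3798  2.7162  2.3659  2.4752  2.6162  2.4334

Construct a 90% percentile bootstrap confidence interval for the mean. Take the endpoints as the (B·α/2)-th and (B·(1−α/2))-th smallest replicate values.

(2.3038, 2.6744)

Sorted replicates: 2.3038, 2.3129, 2.3659, 2.3798, 2.4334, 2.4430, 2.4664, 2.4687, 2.4752, 2.4775, 2.5237, 2.5398, 2.5783, 2.5788, 2.5858, 2.6162, 2.6180, 2.6181, 2.6744, 2.7162
α = 0.10; lower rank = 20 × 0.050 = 1; upper rank = 20 × 0.950 = 19.
The 1st smallest replicate is 2.3038; the 19th is 2.6744.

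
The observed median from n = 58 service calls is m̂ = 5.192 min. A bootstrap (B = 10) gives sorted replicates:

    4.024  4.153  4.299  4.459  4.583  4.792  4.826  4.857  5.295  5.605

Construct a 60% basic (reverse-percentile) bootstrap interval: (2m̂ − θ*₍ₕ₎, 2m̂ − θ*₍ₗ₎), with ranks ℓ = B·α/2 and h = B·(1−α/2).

(5.527, 6.231)

Percentile endpoints at ranks 2 and 8: θ*₍2₎ = 4.153, θ*₍8₎ = 4.857.
Basic interval reflects these around m̂:
  lower = 2 × 5.192 − 4.857 = 5.527
  upper = 2 × 5.192 − 4.153 = 6.231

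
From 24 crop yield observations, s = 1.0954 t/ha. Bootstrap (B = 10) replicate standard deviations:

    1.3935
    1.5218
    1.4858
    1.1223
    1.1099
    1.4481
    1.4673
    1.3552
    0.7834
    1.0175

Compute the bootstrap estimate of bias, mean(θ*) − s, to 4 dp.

bias = +0.1751

mean(θ*) = (1.3935 + 1.5218 + 1.4858 + 1.1223 + 1.1099 + 1.4481 + 1.4673 + 1.3552 + 0.7834 + 1.0175) / 10 = 1.27048
bias = 1.27048 − 1.0954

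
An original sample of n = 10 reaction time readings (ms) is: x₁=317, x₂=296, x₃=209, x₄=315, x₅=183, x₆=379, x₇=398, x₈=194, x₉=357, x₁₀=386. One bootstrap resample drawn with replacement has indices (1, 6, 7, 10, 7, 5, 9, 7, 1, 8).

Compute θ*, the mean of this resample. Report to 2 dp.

Resample values: 317, 379, 398, 386, 398, 183, 357, 398, 317, 194.
Mean = (317 + 379 + 398 + 386 + 398 + 183 + 357 + 398 + 317 + 194) / 10 = 3327.0 / 10 = 332.70

θ* = 332.70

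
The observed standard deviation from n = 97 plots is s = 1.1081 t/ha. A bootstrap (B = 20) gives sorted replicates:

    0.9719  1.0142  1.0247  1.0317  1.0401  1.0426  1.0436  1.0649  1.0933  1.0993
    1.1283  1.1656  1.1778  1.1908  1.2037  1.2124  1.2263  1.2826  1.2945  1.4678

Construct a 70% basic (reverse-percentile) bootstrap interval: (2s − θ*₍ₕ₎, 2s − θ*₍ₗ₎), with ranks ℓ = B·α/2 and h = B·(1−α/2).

(0.9899, 1.1915)

Percentile endpoints at ranks 3 and 17: θ*₍3₎ = 1.0247, θ*₍17₎ = 1.2263.
Basic interval reflects these around s:
  lower = 2 × 1.1081 − 1.2263 = 0.9899
  upper = 2 × 1.1081 − 1.0247 = 1.1915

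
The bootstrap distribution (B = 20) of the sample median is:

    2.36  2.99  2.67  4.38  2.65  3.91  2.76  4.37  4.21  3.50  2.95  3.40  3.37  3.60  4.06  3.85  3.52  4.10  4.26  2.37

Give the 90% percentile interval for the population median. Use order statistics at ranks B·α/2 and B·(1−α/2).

(2.36, 4.37)

Sorted replicates: 2.36, 2.37, 2.65, 2.67, 2.76, 2.95, 2.99, 3.37, 3.40, 3.50, 3.52, 3.60, 3.85, 3.91, 4.06, 4.10, 4.21, 4.26, 4.37, 4.38
α = 0.10; lower rank = 20 × 0.050 = 1; upper rank = 20 × 0.950 = 19.
The 1st smallest replicate is 2.36; the 19th is 4.37.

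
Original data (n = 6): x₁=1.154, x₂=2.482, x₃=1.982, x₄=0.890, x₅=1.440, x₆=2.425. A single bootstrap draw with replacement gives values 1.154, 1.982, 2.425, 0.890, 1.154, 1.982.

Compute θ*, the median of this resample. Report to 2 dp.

θ* = 1.57

Sorted: 0.890, 1.154, 1.154, 1.982, 1.982, 2.425
Median = average of the two middle values = 1.57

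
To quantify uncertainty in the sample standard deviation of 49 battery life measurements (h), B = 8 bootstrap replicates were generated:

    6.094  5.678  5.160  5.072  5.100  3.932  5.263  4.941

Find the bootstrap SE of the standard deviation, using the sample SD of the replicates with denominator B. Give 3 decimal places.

Bootstrap SE is the standard deviation of the 8 replicate standard deviations.
Mean of replicates: (6.094 + 5.678 + 5.160 + 5.072 + 5.100 + 3.932 + 5.263 + 4.941) / 8 = 41.2400 / 8 = 5.1550
Sum of squared deviations: (+0.9390)² + (+0.5230)² + (+0.0050)² + (−0.0830)² + (−0.0550)² + (−1.2230)² + (+0.1080)² + (−0.2140)² = 2.7184
Variance = 2.7184 / 8 = 0.3398
SE* = √0.3398

SE* = 0.583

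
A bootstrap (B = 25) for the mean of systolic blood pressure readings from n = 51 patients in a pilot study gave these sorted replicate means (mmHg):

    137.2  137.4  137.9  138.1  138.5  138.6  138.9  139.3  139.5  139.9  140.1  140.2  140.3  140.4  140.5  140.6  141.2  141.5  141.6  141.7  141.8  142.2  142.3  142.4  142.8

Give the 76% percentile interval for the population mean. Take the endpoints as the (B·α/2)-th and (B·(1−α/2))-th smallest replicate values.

(137.9, 142.2)

α = 0.24; lower rank = 25 × 0.120 = 3; upper rank = 25 × 0.880 = 22.
The 3rd smallest replicate is 137.9; the 22nd is 142.2.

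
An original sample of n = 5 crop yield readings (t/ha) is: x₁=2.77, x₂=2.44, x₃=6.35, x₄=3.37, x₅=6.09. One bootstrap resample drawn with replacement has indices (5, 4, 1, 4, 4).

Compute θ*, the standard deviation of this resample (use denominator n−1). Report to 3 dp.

θ* = 1.310

Resample values: 6.09, 3.37, 2.77, 3.37, 3.37.
Mean = 3.7940; sum of squared deviations = 6.8595
s² = 6.8595 / 4 = 1.7149
s = √1.7149 = 1.310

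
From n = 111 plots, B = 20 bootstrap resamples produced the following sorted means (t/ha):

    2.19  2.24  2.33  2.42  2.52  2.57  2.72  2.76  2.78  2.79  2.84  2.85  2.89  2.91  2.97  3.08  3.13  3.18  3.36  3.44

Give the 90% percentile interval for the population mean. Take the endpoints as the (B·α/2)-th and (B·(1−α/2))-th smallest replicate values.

(2.19, 3.36)

α = 0.10; lower rank = 20 × 0.050 = 1; upper rank = 20 × 0.950 = 19.
The 1st smallest replicate is 2.19; the 19th is 3.36.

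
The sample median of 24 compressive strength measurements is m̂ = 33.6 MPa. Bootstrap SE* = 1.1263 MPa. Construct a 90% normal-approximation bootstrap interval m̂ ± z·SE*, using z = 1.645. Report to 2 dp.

Margin = 1.645 × 1.1263 = 1.853
Interval: 33.6 ± 1.853

(31.75, 35.45)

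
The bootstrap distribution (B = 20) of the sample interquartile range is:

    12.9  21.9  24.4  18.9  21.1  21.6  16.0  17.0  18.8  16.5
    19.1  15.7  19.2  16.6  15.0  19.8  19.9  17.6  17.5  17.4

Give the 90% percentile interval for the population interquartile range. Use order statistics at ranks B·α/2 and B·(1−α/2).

(12.9, 21.9)

Sorted replicates: 12.9, 15.0, 15.7, 16.0, 16.5, 16.6, 17.0, 17.4, 17.5, 17.6, 18.8, 18.9, 19.1, 19.2, 19.8, 19.9, 21.1, 21.6, 21.9, 24.4
α = 0.10; lower rank = 20 × 0.050 = 1; upper rank = 20 × 0.950 = 19.
The 1st smallest replicate is 12.9; the 19th is 21.9.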